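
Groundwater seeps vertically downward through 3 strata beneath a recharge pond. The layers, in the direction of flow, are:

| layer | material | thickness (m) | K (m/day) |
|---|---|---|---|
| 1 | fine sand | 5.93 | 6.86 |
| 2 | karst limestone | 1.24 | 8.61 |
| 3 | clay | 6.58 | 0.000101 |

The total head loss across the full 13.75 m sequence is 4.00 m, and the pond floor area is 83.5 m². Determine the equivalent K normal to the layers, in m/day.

0.000211

Flow is perpendicular to layering, so the layers act in series and the equivalent K is the thickness-weighted harmonic mean.
Total thickness L = 5.93 + 1.24 + 6.58 = 13.75 m.
Σ(b_i/K_i) = 5.93/6.86 + 1.24/8.61 + 6.58/0.000101 = 65150 d.
K_eq = L / Σ(b_i/K_i) = 13.75 / 65150 = 0.0002111 m/day.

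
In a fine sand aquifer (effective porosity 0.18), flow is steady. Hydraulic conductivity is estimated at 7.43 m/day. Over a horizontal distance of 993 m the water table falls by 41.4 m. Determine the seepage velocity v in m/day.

Hydraulic gradient i = Δh / L = 41.4 / 993 = 0.04169.
Darcy flux q = K · i = 7.430 × 0.04169 = 0.3098 m/day.
Seepage velocity v = q / n_e = 0.3098 / 0.18 = 1.721 m/day.

1.72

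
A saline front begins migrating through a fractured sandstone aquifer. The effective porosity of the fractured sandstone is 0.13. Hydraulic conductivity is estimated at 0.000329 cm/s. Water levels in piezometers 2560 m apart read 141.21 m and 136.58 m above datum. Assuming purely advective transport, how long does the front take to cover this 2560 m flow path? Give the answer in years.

Convert K: 0.000329 cm/s × 864 = 0.2843 m/day.
Hydraulic gradient i = (141.21 − 136.58) / 2560 = 4.63 / 2560 = 0.001809.
Darcy flux q = K · i = 0.2843 × 0.001809 = 0.0005141 m/day.
Seepage velocity v = q / n_e = 0.0005141 / 0.13 = 0.003955 m/day.
Travel time t = L / v = 2560 / 0.003955 = 6.473e+05 days = 1772 years.

1770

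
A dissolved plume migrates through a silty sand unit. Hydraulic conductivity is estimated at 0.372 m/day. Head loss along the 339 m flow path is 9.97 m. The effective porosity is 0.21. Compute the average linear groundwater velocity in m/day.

0.0521

Hydraulic gradient i = Δh / L = 9.97 / 339 = 0.02941.
Darcy flux q = K · i = 0.3720 × 0.02941 = 0.01094 m/day.
Seepage velocity v = q / n_e = 0.01094 / 0.21 = 0.05210 m/day.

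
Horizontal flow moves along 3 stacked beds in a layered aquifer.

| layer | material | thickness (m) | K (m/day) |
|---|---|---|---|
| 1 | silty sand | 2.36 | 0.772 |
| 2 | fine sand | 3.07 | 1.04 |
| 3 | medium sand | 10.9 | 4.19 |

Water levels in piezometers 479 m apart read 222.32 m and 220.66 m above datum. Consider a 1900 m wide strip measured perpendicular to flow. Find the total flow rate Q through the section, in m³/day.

334

Flow is parallel to layering, so each bed carries its own Darcy discharge and the transmissivities add.
Σ(K_i·b_i) = 0.772×2.36 + 1.04×3.07 + 4.19×10.9 = 50.69 m²/day.
Hydraulic gradient i = (222.32 − 220.66) / 479 = 1.66 / 479 = 0.003466.
Q = Σ(K_i·b_i) · W · i = 50.69 × 1900 × 0.003466 = 333.7 m³/day.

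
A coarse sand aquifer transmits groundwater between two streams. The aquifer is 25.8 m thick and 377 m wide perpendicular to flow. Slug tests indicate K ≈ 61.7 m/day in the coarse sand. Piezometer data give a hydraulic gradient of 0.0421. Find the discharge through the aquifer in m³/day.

25300

Cross-sectional area A = 377 × 25.8 = 9727 m².
Hydraulic gradient i = 0.0421.
Darcy's law: Q = K · A · i = 61.70 × 9727 × 0.04210 = 25266 m³/day.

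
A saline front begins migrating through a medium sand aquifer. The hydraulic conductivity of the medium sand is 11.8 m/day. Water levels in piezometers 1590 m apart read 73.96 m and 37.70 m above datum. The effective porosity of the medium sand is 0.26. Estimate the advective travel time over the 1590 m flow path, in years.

Hydraulic gradient i = (73.96 − 37.70) / 1590 = 36.26 / 1590 = 0.02281.
Darcy flux q = K · i = 11.80 × 0.02281 = 0.2691 m/day.
Seepage velocity v = q / n_e = 0.2691 / 0.26 = 1.035 m/day.
Travel time t = L / v = 1590 / 1.035 = 1536 days = 4.206 years.

4.21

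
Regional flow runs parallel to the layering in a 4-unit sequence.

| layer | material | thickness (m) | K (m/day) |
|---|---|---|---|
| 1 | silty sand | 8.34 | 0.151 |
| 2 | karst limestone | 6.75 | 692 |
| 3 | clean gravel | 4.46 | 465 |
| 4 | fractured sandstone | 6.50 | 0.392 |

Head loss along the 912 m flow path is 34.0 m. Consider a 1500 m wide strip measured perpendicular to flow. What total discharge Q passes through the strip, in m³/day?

377000

Flow is parallel to layering, so each bed carries its own Darcy discharge and the transmissivities add.
Σ(K_i·b_i) = 0.151×8.34 + 692×6.75 + 465×4.46 + 0.392×6.50 = 6749 m²/day.
Hydraulic gradient i = Δh / L = 34.0 / 912 = 0.03728.
Q = Σ(K_i·b_i) · W · i = 6749 × 1500 × 0.03728 = 3.774e+05 m³/day.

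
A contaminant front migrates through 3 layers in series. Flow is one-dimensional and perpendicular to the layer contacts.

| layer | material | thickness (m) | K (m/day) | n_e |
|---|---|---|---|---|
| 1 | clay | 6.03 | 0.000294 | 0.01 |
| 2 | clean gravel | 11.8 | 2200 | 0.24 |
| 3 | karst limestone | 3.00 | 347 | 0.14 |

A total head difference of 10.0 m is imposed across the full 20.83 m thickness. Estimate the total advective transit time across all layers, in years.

With flow normal to the layers, continuity requires the same specific discharge q through every layer.
Σ(b_i/K_i) = 6.03/0.000294 + 11.8/2200 + 3.00/347 = 20510 d.
q = Δh / Σ(b_i/K_i) = 10.0 / 20510 = 0.0004876 m/day.
In each layer the seepage velocity is v_i = q/n_i, so the layer transit time is t_i = b_i·n_i / q:
  layer 1 (clay): t_1 = 6.03 × 0.01 / 0.0004876 = 123.7 d
  layer 2 (clean gravel): t_2 = 11.8 × 0.24 / 0.0004876 = 5808 d
  layer 3 (karst limestone): t_3 = 3.00 × 0.14 / 0.0004876 = 861.4 d
Total t = Σ t_i = 6794 days = 18.60 years.

18.6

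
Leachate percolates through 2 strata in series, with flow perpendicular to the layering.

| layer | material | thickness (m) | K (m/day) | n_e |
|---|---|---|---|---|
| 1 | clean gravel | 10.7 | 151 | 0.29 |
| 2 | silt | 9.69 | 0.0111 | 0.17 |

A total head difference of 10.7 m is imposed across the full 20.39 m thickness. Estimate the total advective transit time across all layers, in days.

With flow normal to the layers, continuity requires the same specific discharge q through every layer.
Σ(b_i/K_i) = 10.7/151 + 9.69/0.0111 = 873.0 d.
q = Δh / Σ(b_i/K_i) = 10.7 / 873.0 = 0.01226 m/day.
In each layer the seepage velocity is v_i = q/n_i, so the layer transit time is t_i = b_i·n_i / q:
  layer 1 (clean gravel): t_1 = 10.7 × 0.29 / 0.01226 = 253.2 d
  layer 2 (silt): t_2 = 9.69 × 0.17 / 0.01226 = 134.4 d
Total t = Σ t_i = 387.6 days.

388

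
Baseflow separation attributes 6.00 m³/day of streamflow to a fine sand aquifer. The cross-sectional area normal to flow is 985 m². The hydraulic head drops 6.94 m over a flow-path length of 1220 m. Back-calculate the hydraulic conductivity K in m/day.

Hydraulic gradient i = Δh / L = 6.94 / 1220 = 0.005689.
From Q = K·A·i, K = Q / (A·i) = 6.00 / (985.0 × 0.005689) = 1.071 m/day.

1.07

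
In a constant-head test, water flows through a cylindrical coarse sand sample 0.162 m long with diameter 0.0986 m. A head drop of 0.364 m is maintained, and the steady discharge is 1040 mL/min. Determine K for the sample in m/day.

Cross-sectional area A = π·(d/2)² = π × (0.0986/2)² = 0.007636 m².
Convert discharge: 1040 mL/min = 1.733e-05 m³/s.
Darcy's law rearranged: K = Q·L / (A·Δh) = 1.733e-05 × 0.162 / (0.007636 × 0.364) = 0.001010 m/s = 87.29 m/day.

87.3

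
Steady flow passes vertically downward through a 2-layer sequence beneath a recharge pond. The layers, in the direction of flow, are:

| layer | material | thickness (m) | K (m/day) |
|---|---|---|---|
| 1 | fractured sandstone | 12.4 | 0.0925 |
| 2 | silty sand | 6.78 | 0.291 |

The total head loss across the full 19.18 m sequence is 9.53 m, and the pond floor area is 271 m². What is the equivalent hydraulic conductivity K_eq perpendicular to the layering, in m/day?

Flow is perpendicular to layering, so the layers act in series and the equivalent K is the thickness-weighted harmonic mean.
Total thickness L = 12.4 + 6.78 = 19.18 m.
Σ(b_i/K_i) = 12.4/0.0925 + 6.78/0.291 = 157.4 d.
K_eq = L / Σ(b_i/K_i) = 19.18 / 157.4 = 0.1219 m/day.

0.122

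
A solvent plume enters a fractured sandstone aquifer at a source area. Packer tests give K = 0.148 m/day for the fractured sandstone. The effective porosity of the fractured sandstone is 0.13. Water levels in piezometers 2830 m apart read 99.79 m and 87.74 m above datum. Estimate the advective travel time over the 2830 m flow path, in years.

1600

Hydraulic gradient i = (99.79 − 87.74) / 2830 = 12.05 / 2830 = 0.004258.
Darcy flux q = K · i = 0.1480 × 0.004258 = 0.0006302 m/day.
Seepage velocity v = q / n_e = 0.0006302 / 0.13 = 0.004848 m/day.
Travel time t = L / v = 2830 / 0.004848 = 5.838e+05 days = 1598 years.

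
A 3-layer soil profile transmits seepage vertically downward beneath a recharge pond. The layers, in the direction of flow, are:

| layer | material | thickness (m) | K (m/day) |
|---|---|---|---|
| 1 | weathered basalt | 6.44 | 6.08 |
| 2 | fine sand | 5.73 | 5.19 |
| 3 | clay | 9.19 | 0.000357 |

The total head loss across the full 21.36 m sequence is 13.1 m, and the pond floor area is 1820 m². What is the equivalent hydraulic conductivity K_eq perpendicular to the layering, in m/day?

0.000830

Flow is perpendicular to layering, so the layers act in series and the equivalent K is the thickness-weighted harmonic mean.
Total thickness L = 6.44 + 5.73 + 9.19 = 21.36 m.
Σ(b_i/K_i) = 6.44/6.08 + 5.73/5.19 + 9.19/0.000357 = 25744 d.
K_eq = L / Σ(b_i/K_i) = 21.36 / 25744 = 0.0008297 m/day.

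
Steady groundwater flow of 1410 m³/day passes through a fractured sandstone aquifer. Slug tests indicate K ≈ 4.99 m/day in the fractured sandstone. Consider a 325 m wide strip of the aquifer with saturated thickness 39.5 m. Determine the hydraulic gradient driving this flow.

Cross-sectional area A = 325 × 39.5 = 12838 m².
From Q = K·A·i, i = Q / (K·A) = 1410 / (4.990 × 12838) = 0.02201.

0.0220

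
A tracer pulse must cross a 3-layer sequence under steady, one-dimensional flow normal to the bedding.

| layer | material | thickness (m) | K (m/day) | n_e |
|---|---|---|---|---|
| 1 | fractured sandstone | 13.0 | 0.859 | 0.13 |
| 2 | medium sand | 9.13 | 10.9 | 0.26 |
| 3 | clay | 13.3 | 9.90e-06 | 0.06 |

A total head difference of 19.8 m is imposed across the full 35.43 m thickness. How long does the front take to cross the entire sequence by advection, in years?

With flow normal to the layers, continuity requires the same specific discharge q through every layer.
Σ(b_i/K_i) = 13.0/0.859 + 9.13/10.9 + 13.3/9.90e-06 = 1.343e+06 d.
q = Δh / Σ(b_i/K_i) = 19.8 / 1.343e+06 = 1.474e-05 m/day.
In each layer the seepage velocity is v_i = q/n_i, so the layer transit time is t_i = b_i·n_i / q:
  layer 1 (fractured sandstone): t_1 = 13.0 × 0.13 / 1.474e-05 = 1.147e+05 d
  layer 2 (medium sand): t_2 = 9.13 × 0.26 / 1.474e-05 = 1.611e+05 d
  layer 3 (clay): t_3 = 13.3 × 0.06 / 1.474e-05 = 54145 d
Total t = Σ t_i = 3.299e+05 days = 903.2 years.

903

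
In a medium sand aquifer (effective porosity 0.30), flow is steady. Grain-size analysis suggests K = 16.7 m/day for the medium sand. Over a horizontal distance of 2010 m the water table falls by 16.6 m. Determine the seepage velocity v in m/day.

0.460

Hydraulic gradient i = Δh / L = 16.6 / 2010 = 0.008259.
Darcy flux q = K · i = 16.70 × 0.008259 = 0.1379 m/day.
Seepage velocity v = q / n_e = 0.1379 / 0.30 = 0.4597 m/day.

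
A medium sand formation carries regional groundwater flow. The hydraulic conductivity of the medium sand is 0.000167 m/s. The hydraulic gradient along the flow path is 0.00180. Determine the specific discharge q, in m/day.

Convert K: 0.000167 m/s × 86400 = 14.43 m/day.
Hydraulic gradient i = 0.00180.
Specific discharge q = K · i = 14.43 × 0.001800 = 0.02597 m/day.

0.0260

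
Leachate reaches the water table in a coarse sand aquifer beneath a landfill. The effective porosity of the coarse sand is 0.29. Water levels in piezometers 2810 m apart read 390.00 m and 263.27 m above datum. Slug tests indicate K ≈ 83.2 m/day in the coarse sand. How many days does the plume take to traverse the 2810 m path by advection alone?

Hydraulic gradient i = (390.00 − 263.27) / 2810 = 126.73 / 2810 = 0.04510.
Darcy flux q = K · i = 83.20 × 0.04510 = 3.752 m/day.
Seepage velocity v = q / n_e = 3.752 / 0.29 = 12.94 m/day.
Travel time t = L / v = 2810 / 12.94 = 217.2 days.

217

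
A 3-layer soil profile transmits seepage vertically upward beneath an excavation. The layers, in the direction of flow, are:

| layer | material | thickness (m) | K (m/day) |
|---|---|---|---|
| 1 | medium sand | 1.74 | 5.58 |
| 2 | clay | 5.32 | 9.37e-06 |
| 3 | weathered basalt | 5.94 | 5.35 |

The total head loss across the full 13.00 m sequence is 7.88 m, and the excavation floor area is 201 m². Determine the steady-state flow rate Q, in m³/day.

0.00279

Flow is perpendicular to layering, so the layers act in series and the equivalent K is the thickness-weighted harmonic mean.
Total thickness L = 1.74 + 5.32 + 5.94 = 13.00 m.
Σ(b_i/K_i) = 1.74/5.58 + 5.32/9.37e-06 + 5.94/5.35 = 5.678e+05 d.
K_eq = L / Σ(b_i/K_i) = 13.00 / 5.678e+05 = 2.290e-05 m/day.
Q = K_eq · A · (Δh/L) = 2.290e-05 × 201 × (7.88/13.00) = 0.002790 m³/day.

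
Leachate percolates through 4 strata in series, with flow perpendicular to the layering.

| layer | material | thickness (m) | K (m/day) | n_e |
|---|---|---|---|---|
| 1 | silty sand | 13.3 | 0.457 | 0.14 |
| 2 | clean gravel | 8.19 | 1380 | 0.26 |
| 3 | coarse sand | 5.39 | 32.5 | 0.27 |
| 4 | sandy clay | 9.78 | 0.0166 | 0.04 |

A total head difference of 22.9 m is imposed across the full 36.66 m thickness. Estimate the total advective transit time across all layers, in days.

With flow normal to the layers, continuity requires the same specific discharge q through every layer.
Σ(b_i/K_i) = 13.3/0.457 + 8.19/1380 + 5.39/32.5 + 9.78/0.0166 = 618.4 d.
q = Δh / Σ(b_i/K_i) = 22.9 / 618.4 = 0.03703 m/day.
In each layer the seepage velocity is v_i = q/n_i, so the layer transit time is t_i = b_i·n_i / q:
  layer 1 (silty sand): t_1 = 13.3 × 0.14 / 0.03703 = 50.28 d
  layer 2 (clean gravel): t_2 = 8.19 × 0.26 / 0.03703 = 57.51 d
  layer 3 (coarse sand): t_3 = 5.39 × 0.27 / 0.03703 = 39.30 d
  layer 4 (sandy clay): t_4 = 9.78 × 0.04 / 0.03703 = 10.56 d
Total t = Σ t_i = 157.7 days.

158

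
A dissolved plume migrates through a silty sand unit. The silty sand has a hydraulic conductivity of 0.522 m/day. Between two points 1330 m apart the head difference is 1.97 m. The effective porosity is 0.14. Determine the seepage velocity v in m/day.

0.00552

Hydraulic gradient i = Δh / L = 1.97 / 1330 = 0.001481.
Darcy flux q = K · i = 0.5220 × 0.001481 = 0.0007732 m/day.
Seepage velocity v = q / n_e = 0.0007732 / 0.14 = 0.005523 m/day.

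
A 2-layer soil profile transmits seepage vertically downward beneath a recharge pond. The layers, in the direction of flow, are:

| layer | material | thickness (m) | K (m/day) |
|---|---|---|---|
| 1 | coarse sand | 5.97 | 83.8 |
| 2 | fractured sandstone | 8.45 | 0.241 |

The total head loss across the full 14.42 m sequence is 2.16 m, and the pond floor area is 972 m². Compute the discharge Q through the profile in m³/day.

59.8

Flow is perpendicular to layering, so the layers act in series and the equivalent K is the thickness-weighted harmonic mean.
Total thickness L = 5.97 + 8.45 = 14.42 m.
Σ(b_i/K_i) = 5.97/83.8 + 8.45/0.241 = 35.13 d.
K_eq = L / Σ(b_i/K_i) = 14.42 / 35.13 = 0.4104 m/day.
Q = K_eq · A · (Δh/L) = 0.4104 × 972 × (2.16/14.42) = 59.76 m³/day.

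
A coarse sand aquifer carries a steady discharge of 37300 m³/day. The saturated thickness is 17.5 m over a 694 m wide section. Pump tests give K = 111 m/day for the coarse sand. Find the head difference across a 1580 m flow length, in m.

Cross-sectional area A = 694 × 17.5 = 12145 m².
From Q = K·A·i, i = Q / (K·A) = 37300 / (111.0 × 12145) = 0.02767.
Head loss Δh = i · L = 0.02767 × 1580 = 43.72 m.

43.7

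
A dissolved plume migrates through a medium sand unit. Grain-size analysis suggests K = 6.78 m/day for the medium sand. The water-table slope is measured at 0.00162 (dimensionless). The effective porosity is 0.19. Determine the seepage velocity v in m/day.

Hydraulic gradient i = 0.00162.
Darcy flux q = K · i = 6.780 × 0.001620 = 0.01098 m/day.
Seepage velocity v = q / n_e = 0.01098 / 0.19 = 0.05781 m/day.

0.0578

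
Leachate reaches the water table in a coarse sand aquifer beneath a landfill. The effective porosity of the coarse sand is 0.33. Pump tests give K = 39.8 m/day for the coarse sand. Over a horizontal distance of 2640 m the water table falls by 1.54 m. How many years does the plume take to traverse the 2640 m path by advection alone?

103

Hydraulic gradient i = Δh / L = 1.54 / 2640 = 0.0005833.
Darcy flux q = K · i = 39.80 × 0.0005833 = 0.02322 m/day.
Seepage velocity v = q / n_e = 0.02322 / 0.33 = 0.07035 m/day.
Travel time t = L / v = 2640 / 0.07035 = 37525 days = 102.7 years.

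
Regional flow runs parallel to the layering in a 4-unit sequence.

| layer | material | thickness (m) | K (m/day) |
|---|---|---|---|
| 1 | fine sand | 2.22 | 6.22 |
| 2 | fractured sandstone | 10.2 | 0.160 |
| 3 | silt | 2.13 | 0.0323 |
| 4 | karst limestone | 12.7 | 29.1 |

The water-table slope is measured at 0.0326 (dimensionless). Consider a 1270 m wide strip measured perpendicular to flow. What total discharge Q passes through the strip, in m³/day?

15900

Flow is parallel to layering, so each bed carries its own Darcy discharge and the transmissivities add.
Σ(K_i·b_i) = 6.22×2.22 + 0.160×10.2 + 0.0323×2.13 + 29.1×12.7 = 385.1 m²/day.
Hydraulic gradient i = 0.0326.
Q = Σ(K_i·b_i) · W · i = 385.1 × 1270 × 0.03260 = 15943 m³/day.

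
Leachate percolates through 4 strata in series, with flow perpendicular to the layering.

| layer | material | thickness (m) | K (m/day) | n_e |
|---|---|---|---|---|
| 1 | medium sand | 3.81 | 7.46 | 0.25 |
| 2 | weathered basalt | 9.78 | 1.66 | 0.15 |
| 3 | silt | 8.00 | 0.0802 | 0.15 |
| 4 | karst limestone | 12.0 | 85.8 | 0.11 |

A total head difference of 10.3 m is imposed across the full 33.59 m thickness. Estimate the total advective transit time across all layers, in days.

With flow normal to the layers, continuity requires the same specific discharge q through every layer.
Σ(b_i/K_i) = 3.81/7.46 + 9.78/1.66 + 8.00/0.0802 + 12.0/85.8 = 106.3 d.
q = Δh / Σ(b_i/K_i) = 10.3 / 106.3 = 0.09690 m/day.
In each layer the seepage velocity is v_i = q/n_i, so the layer transit time is t_i = b_i·n_i / q:
  layer 1 (medium sand): t_1 = 3.81 × 0.25 / 0.09690 = 9.830 d
  layer 2 (weathered basalt): t_2 = 9.78 × 0.15 / 0.09690 = 15.14 d
  layer 3 (silt): t_3 = 8.00 × 0.15 / 0.09690 = 12.38 d
  layer 4 (karst limestone): t_4 = 12.0 × 0.11 / 0.09690 = 13.62 d
Total t = Σ t_i = 50.97 days.

51.0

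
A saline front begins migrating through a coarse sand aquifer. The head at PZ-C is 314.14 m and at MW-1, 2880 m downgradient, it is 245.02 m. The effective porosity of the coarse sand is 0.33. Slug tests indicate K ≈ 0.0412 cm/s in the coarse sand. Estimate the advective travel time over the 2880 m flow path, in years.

Convert K: 0.0412 cm/s × 864 = 35.60 m/day.
Hydraulic gradient i = (314.14 − 245.02) / 2880 = 69.12 / 2880 = 0.02400.
Darcy flux q = K · i = 35.60 × 0.02400 = 0.8543 m/day.
Seepage velocity v = q / n_e = 0.8543 / 0.33 = 2.589 m/day.
Travel time t = L / v = 2880 / 2.589 = 1112 days = 3.046 years.

3.05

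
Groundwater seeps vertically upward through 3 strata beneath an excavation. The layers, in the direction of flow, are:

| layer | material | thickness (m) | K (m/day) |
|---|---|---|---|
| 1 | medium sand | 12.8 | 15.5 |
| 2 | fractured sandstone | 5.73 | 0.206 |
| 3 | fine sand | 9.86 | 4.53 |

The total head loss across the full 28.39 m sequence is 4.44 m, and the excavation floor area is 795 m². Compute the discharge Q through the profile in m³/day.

Flow is perpendicular to layering, so the layers act in series and the equivalent K is the thickness-weighted harmonic mean.
Total thickness L = 12.8 + 5.73 + 9.86 = 28.39 m.
Σ(b_i/K_i) = 12.8/15.5 + 5.73/0.206 + 9.86/4.53 = 30.82 d.
K_eq = L / Σ(b_i/K_i) = 28.39 / 30.82 = 0.9212 m/day.
Q = K_eq · A · (Δh/L) = 0.9212 × 795 × (4.44/28.39) = 114.5 m³/day.

115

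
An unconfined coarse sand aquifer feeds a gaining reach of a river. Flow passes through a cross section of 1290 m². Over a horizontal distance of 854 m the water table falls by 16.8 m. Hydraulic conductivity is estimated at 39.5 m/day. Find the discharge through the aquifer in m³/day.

1000

Hydraulic gradient i = Δh / L = 16.8 / 854 = 0.01967.
Darcy's law: Q = K · A · i = 39.50 × 1290 × 0.01967 = 1002 m³/day.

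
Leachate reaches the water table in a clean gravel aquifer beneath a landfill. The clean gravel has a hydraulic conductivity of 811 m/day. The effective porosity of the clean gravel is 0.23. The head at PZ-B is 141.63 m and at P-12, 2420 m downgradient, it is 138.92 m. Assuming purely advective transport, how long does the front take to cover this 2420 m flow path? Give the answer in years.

Hydraulic gradient i = (141.63 − 138.92) / 2420 = 2.71 / 2420 = 0.001120.
Darcy flux q = K · i = 811.0 × 0.001120 = 0.9082 m/day.
Seepage velocity v = q / n_e = 0.9082 / 0.23 = 3.949 m/day.
Travel time t = L / v = 2420 / 3.949 = 612.9 days = 1.678 years.

1.68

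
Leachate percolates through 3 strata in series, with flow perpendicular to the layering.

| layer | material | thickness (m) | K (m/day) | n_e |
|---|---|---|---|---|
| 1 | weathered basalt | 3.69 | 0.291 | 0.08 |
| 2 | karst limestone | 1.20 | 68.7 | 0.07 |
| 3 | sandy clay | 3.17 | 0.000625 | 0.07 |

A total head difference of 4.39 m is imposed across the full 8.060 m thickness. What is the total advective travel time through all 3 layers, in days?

With flow normal to the layers, continuity requires the same specific discharge q through every layer.
Σ(b_i/K_i) = 3.69/0.291 + 1.20/68.7 + 3.17/0.000625 = 5085 d.
q = Δh / Σ(b_i/K_i) = 4.39 / 5085 = 0.0008634 m/day.
In each layer the seepage velocity is v_i = q/n_i, so the layer transit time is t_i = b_i·n_i / q:
  layer 1 (weathered basalt): t_1 = 3.69 × 0.08 / 0.0008634 = 341.9 d
  layer 2 (karst limestone): t_2 = 1.20 × 0.07 / 0.0008634 = 97.29 d
  layer 3 (sandy clay): t_3 = 3.17 × 0.07 / 0.0008634 = 257.0 d
Total t = Σ t_i = 696.2 days.

696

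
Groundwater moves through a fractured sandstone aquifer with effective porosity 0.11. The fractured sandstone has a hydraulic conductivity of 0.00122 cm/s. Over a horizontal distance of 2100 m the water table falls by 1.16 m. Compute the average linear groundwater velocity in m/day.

0.00529

Convert K: 0.00122 cm/s × 864 = 1.054 m/day.
Hydraulic gradient i = Δh / L = 1.16 / 2100 = 0.0005524.
Darcy flux q = K · i = 1.054 × 0.0005524 = 0.0005823 m/day.
Seepage velocity v = q / n_e = 0.0005823 / 0.11 = 0.005293 m/day.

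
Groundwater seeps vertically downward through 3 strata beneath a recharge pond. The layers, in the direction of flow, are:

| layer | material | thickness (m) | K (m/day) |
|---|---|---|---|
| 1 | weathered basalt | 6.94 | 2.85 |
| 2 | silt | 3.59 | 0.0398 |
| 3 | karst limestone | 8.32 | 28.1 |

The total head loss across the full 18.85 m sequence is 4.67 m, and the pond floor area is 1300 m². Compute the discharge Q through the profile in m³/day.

Flow is perpendicular to layering, so the layers act in series and the equivalent K is the thickness-weighted harmonic mean.
Total thickness L = 6.94 + 3.59 + 8.32 = 18.85 m.
Σ(b_i/K_i) = 6.94/2.85 + 3.59/0.0398 + 8.32/28.1 = 92.93 d.
K_eq = L / Σ(b_i/K_i) = 18.85 / 92.93 = 0.2028 m/day.
Q = K_eq · A · (Δh/L) = 0.2028 × 1300 × (4.67/18.85) = 65.33 m³/day.

65.3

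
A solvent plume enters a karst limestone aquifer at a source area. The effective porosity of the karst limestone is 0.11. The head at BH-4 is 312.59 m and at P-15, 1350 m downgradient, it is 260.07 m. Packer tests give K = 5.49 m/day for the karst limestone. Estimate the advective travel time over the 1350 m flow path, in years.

Hydraulic gradient i = (312.59 − 260.07) / 1350 = 52.52 / 1350 = 0.03890.
Darcy flux q = K · i = 5.490 × 0.03890 = 0.2136 m/day.
Seepage velocity v = q / n_e = 0.2136 / 0.11 = 1.942 m/day.
Travel time t = L / v = 1350 / 1.942 = 695.3 days = 1.904 years.

1.90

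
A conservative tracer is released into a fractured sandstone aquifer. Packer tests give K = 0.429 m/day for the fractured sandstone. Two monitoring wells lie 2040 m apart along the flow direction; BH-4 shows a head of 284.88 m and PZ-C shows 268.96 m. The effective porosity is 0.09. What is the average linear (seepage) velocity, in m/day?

Hydraulic gradient i = (284.88 − 268.96) / 2040 = 15.92 / 2040 = 0.007804.
Darcy flux q = K · i = 0.4290 × 0.007804 = 0.003348 m/day.
Seepage velocity v = q / n_e = 0.003348 / 0.09 = 0.03720 m/day.

0.0372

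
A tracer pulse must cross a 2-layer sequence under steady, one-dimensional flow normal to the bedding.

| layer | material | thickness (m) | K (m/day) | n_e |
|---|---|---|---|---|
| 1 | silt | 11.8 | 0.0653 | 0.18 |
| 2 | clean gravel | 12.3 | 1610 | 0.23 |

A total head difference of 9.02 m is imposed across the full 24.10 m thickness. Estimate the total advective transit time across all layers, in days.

With flow normal to the layers, continuity requires the same specific discharge q through every layer.
Σ(b_i/K_i) = 11.8/0.0653 + 12.3/1610 = 180.7 d.
q = Δh / Σ(b_i/K_i) = 9.02 / 180.7 = 0.04991 m/day.
In each layer the seepage velocity is v_i = q/n_i, so the layer transit time is t_i = b_i·n_i / q:
  layer 1 (silt): t_1 = 11.8 × 0.18 / 0.04991 = 42.55 d
  layer 2 (clean gravel): t_2 = 12.3 × 0.23 / 0.04991 = 56.68 d
Total t = Σ t_i = 99.23 days.

99.2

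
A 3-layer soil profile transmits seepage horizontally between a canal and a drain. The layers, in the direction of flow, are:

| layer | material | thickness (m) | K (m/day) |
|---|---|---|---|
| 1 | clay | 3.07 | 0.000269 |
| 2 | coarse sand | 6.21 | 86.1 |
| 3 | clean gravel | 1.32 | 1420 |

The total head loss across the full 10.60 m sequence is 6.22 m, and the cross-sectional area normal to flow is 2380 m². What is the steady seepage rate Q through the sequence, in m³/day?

Flow is perpendicular to layering, so the layers act in series and the equivalent K is the thickness-weighted harmonic mean.
Total thickness L = 3.07 + 6.21 + 1.32 = 10.60 m.
Σ(b_i/K_i) = 3.07/0.000269 + 6.21/86.1 + 1.32/1420 = 11413 d.
K_eq = L / Σ(b_i/K_i) = 10.60 / 11413 = 0.0009288 m/day.
Q = K_eq · A · (Δh/L) = 0.0009288 × 2380 × (6.22/10.60) = 1.297 m³/day.

1.30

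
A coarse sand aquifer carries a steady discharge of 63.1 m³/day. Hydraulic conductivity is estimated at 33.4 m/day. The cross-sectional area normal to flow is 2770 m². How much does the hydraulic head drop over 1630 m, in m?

From Q = K·A·i, i = Q / (K·A) = 63.1 / (33.40 × 2770) = 0.0006820.
Head loss Δh = i · L = 0.0006820 × 1630 = 1.112 m.

1.11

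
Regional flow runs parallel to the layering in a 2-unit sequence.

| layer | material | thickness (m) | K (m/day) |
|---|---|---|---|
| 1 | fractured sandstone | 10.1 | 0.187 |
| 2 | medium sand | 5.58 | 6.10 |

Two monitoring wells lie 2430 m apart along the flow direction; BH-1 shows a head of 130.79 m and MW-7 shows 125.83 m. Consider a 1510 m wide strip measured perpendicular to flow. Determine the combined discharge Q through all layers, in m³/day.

111

Flow is parallel to layering, so each bed carries its own Darcy discharge and the transmissivities add.
Σ(K_i·b_i) = 0.187×10.1 + 6.10×5.58 = 35.93 m²/day.
Hydraulic gradient i = (130.79 − 125.83) / 2430 = 4.96 / 2430 = 0.002041.
Q = Σ(K_i·b_i) · W · i = 35.93 × 1510 × 0.002041 = 110.7 m³/day.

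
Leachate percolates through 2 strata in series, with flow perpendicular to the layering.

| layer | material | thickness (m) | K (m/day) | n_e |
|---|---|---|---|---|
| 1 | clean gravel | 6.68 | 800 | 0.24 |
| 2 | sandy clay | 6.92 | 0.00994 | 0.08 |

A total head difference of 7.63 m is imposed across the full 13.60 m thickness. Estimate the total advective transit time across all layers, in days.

197

With flow normal to the layers, continuity requires the same specific discharge q through every layer.
Σ(b_i/K_i) = 6.68/800 + 6.92/0.00994 = 696.2 d.
q = Δh / Σ(b_i/K_i) = 7.63 / 696.2 = 0.01096 m/day.
In each layer the seepage velocity is v_i = q/n_i, so the layer transit time is t_i = b_i·n_i / q:
  layer 1 (clean gravel): t_1 = 6.68 × 0.24 / 0.01096 = 146.3 d
  layer 2 (sandy clay): t_2 = 6.92 × 0.08 / 0.01096 = 50.51 d
Total t = Σ t_i = 196.8 days.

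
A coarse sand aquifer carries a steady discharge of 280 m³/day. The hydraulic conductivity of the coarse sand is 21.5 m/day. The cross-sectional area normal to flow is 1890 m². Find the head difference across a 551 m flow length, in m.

3.80

From Q = K·A·i, i = Q / (K·A) = 280 / (21.50 × 1890) = 0.006891.
Head loss Δh = i · L = 0.006891 × 551 = 3.797 m.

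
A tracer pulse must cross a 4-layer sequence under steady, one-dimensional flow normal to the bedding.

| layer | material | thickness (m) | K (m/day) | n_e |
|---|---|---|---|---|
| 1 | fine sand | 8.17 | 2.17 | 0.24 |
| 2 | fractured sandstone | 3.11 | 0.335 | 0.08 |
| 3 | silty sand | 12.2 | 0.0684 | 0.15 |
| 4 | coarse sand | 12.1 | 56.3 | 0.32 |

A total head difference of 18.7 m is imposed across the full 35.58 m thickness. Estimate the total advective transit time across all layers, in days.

81.1

With flow normal to the layers, continuity requires the same specific discharge q through every layer.
Σ(b_i/K_i) = 8.17/2.17 + 3.11/0.335 + 12.2/0.0684 + 12.1/56.3 = 191.6 d.
q = Δh / Σ(b_i/K_i) = 18.7 / 191.6 = 0.09759 m/day.
In each layer the seepage velocity is v_i = q/n_i, so the layer transit time is t_i = b_i·n_i / q:
  layer 1 (fine sand): t_1 = 8.17 × 0.24 / 0.09759 = 20.09 d
  layer 2 (fractured sandstone): t_2 = 3.11 × 0.08 / 0.09759 = 2.550 d
  layer 3 (silty sand): t_3 = 12.2 × 0.15 / 0.09759 = 18.75 d
  layer 4 (coarse sand): t_4 = 12.1 × 0.32 / 0.09759 = 39.68 d
Total t = Σ t_i = 81.07 days.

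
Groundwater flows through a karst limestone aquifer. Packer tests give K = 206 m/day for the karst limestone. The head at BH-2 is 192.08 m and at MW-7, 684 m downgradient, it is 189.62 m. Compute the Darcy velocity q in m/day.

0.741

Hydraulic gradient i = (192.08 − 189.62) / 684 = 2.46 / 684 = 0.003596.
Specific discharge q = K · i = 206.0 × 0.003596 = 0.7409 m/day.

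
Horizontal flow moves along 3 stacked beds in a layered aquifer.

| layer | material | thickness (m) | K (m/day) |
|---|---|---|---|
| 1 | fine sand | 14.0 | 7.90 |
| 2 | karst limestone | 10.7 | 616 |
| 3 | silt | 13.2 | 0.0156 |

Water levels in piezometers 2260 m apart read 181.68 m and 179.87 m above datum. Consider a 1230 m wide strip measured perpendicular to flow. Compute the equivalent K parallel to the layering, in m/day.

177

Flow is parallel to layering, so each bed carries its own Darcy discharge and the transmissivities add.
Σ(K_i·b_i) = 7.90×14.0 + 616×10.7 + 0.0156×13.2 = 6702 m²/day.
Total thickness b = 37.90 m, so K_eq = Σ(K_i·b_i)/b = 176.8 m/day.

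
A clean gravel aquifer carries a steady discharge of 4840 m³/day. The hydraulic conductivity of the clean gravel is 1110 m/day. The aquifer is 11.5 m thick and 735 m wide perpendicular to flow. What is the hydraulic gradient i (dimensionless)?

0.000516

Cross-sectional area A = 735 × 11.5 = 8452 m².
From Q = K·A·i, i = Q / (K·A) = 4840 / (1110 × 8452) = 0.0005159.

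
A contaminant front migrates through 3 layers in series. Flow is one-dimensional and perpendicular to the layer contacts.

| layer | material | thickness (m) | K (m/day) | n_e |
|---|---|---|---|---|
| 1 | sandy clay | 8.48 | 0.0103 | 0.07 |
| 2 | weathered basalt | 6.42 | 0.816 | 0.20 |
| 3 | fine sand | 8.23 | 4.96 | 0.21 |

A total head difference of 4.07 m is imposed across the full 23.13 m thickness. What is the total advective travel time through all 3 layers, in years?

2.02

With flow normal to the layers, continuity requires the same specific discharge q through every layer.
Σ(b_i/K_i) = 8.48/0.0103 + 6.42/0.816 + 8.23/4.96 = 832.8 d.
q = Δh / Σ(b_i/K_i) = 4.07 / 832.8 = 0.004887 m/day.
In each layer the seepage velocity is v_i = q/n_i, so the layer transit time is t_i = b_i·n_i / q:
  layer 1 (sandy clay): t_1 = 8.48 × 0.07 / 0.004887 = 121.5 d
  layer 2 (weathered basalt): t_2 = 6.42 × 0.20 / 0.004887 = 262.7 d
  layer 3 (fine sand): t_3 = 8.23 × 0.21 / 0.004887 = 353.7 d
Total t = Σ t_i = 737.9 days = 2.020 years.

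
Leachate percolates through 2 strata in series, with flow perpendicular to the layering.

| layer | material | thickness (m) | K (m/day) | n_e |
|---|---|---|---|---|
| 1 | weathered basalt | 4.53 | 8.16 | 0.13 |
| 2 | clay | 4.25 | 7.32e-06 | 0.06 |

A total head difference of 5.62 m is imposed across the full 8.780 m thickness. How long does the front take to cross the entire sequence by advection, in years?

239

With flow normal to the layers, continuity requires the same specific discharge q through every layer.
Σ(b_i/K_i) = 4.53/8.16 + 4.25/7.32e-06 = 5.806e+05 d.
q = Δh / Σ(b_i/K_i) = 5.62 / 5.806e+05 = 9.680e-06 m/day.
In each layer the seepage velocity is v_i = q/n_i, so the layer transit time is t_i = b_i·n_i / q:
  layer 1 (weathered basalt): t_1 = 4.53 × 0.13 / 9.680e-06 = 60839 d
  layer 2 (clay): t_2 = 4.25 × 0.06 / 9.680e-06 = 26344 d
Total t = Σ t_i = 87183 days = 238.7 years.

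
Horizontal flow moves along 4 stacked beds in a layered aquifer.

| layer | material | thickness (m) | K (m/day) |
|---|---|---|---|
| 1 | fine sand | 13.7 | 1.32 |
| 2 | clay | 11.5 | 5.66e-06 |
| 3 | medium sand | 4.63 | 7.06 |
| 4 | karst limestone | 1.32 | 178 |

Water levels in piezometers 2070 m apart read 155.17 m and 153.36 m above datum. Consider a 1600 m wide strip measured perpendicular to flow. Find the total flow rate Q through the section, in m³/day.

Flow is parallel to layering, so each bed carries its own Darcy discharge and the transmissivities add.
Σ(K_i·b_i) = 1.32×13.7 + 5.66e-06×11.5 + 7.06×4.63 + 178×1.32 = 285.7 m²/day.
Hydraulic gradient i = (155.17 − 153.36) / 2070 = 1.81 / 2070 = 0.0008744.
Q = Σ(K_i·b_i) · W · i = 285.7 × 1600 × 0.0008744 = 399.7 m³/day.

400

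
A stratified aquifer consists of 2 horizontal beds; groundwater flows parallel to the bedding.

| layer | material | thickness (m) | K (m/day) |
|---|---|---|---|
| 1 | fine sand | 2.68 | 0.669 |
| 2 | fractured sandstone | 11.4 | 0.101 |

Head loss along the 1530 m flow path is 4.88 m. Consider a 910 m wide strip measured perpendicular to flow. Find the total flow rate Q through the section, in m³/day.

8.55

Flow is parallel to layering, so each bed carries its own Darcy discharge and the transmissivities add.
Σ(K_i·b_i) = 0.669×2.68 + 0.101×11.4 = 2.944 m²/day.
Hydraulic gradient i = Δh / L = 4.88 / 1530 = 0.003190.
Q = Σ(K_i·b_i) · W · i = 2.944 × 910 × 0.003190 = 8.546 m³/day.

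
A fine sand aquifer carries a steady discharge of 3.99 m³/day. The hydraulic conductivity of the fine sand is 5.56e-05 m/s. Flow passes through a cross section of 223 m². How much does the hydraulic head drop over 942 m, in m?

Convert K: 5.56e-05 m/s × 86400 = 4.804 m/day.
From Q = K·A·i, i = Q / (K·A) = 3.99 / (4.804 × 223.0) = 0.003725.
Head loss Δh = i · L = 0.003725 × 942 = 3.509 m.

3.51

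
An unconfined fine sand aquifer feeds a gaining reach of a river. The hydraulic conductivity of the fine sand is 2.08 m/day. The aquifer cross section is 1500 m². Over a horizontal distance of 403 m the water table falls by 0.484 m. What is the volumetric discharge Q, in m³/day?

3.75

Hydraulic gradient i = Δh / L = 0.484 / 403 = 0.001201.
Darcy's law: Q = K · A · i = 2.080 × 1500 × 0.001201 = 3.747 m³/day.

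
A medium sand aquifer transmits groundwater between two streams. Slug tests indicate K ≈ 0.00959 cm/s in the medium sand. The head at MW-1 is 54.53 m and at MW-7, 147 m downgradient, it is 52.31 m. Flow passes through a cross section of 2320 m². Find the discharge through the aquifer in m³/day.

Convert K: 0.00959 cm/s × 864 = 8.286 m/day.
Hydraulic gradient i = (54.53 − 52.31) / 147 = 2.22 / 147 = 0.01510.
Darcy's law: Q = K · A · i = 8.286 × 2320 × 0.01510 = 290.3 m³/day.

290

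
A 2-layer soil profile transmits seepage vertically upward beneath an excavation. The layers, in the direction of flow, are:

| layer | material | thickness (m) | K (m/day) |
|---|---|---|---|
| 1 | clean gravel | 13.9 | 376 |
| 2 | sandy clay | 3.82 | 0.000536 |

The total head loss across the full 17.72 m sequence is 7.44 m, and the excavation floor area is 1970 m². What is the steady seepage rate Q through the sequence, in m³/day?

Flow is perpendicular to layering, so the layers act in series and the equivalent K is the thickness-weighted harmonic mean.
Total thickness L = 13.9 + 3.82 = 17.72 m.
Σ(b_i/K_i) = 13.9/376 + 3.82/0.000536 = 7127 d.
K_eq = L / Σ(b_i/K_i) = 17.72 / 7127 = 0.002486 m/day.
Q = K_eq · A · (Δh/L) = 0.002486 × 1970 × (7.44/17.72) = 2.057 m³/day.

2.06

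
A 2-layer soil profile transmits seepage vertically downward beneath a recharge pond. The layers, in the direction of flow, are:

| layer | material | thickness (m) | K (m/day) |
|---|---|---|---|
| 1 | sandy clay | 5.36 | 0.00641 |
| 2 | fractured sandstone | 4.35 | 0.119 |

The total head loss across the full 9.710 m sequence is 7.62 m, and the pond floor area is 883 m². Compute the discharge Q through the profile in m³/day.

Flow is perpendicular to layering, so the layers act in series and the equivalent K is the thickness-weighted harmonic mean.
Total thickness L = 5.36 + 4.35 = 9.710 m.
Σ(b_i/K_i) = 5.36/0.00641 + 4.35/0.119 = 872.7 d.
K_eq = L / Σ(b_i/K_i) = 9.710 / 872.7 = 0.01113 m/day.
Q = K_eq · A · (Δh/L) = 0.01113 × 883 × (7.62/9.710) = 7.710 m³/day.

7.71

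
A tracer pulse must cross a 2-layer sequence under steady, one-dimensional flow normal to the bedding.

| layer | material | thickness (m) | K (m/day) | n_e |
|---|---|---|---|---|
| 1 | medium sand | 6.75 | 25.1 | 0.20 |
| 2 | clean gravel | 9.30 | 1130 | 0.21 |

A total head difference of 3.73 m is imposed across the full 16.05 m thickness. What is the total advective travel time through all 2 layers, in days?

0.245

With flow normal to the layers, continuity requires the same specific discharge q through every layer.
Σ(b_i/K_i) = 6.75/25.1 + 9.30/1130 = 0.2772 d.
q = Δh / Σ(b_i/K_i) = 3.73 / 0.2772 = 13.46 m/day.
In each layer the seepage velocity is v_i = q/n_i, so the layer transit time is t_i = b_i·n_i / q:
  layer 1 (medium sand): t_1 = 6.75 × 0.20 / 13.46 = 0.1003 d
  layer 2 (clean gravel): t_2 = 9.30 × 0.21 / 13.46 = 0.1451 d
Total t = Σ t_i = 0.2454 days.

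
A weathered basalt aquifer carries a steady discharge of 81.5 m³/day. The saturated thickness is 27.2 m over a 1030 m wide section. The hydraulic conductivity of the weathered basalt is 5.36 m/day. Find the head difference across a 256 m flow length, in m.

Cross-sectional area A = 1030 × 27.2 = 28016 m².
From Q = K·A·i, i = Q / (K·A) = 81.5 / (5.360 × 28016) = 0.0005427.
Head loss Δh = i · L = 0.0005427 × 256 = 0.1389 m.

0.139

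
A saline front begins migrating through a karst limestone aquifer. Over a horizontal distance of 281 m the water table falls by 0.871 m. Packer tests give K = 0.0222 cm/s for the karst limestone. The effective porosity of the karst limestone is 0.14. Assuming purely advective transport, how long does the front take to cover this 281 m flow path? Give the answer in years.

1.81

Convert K: 0.0222 cm/s × 864 = 19.18 m/day.
Hydraulic gradient i = Δh / L = 0.871 / 281 = 0.003100.
Darcy flux q = K · i = 19.18 × 0.003100 = 0.05945 m/day.
Seepage velocity v = q / n_e = 0.05945 / 0.14 = 0.4247 m/day.
Travel time t = L / v = 281 / 0.4247 = 661.7 days = 1.812 years.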